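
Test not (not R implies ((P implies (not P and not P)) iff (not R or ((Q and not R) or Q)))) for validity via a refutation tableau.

Assume the negation and expand:
Initial set: {not not (not R implies ((P implies (not P and not P)) iff (not R or ((Q and not R) or Q))))}.
not not (not R implies ((P implies (not P and not P)) iff (not R or ((Q and not R) or Q)))): β-rule — branch into not not R  //  ((P implies (not P and not P)) iff (not R or ((Q and not R) or Q))).
  branch 1 (add not not R):
    ○ open, literals {R=true}.
  branch 2 (add ((P implies (not P and not P)) iff (not R or ((Q and not R) or Q)))):
    ((P implies (not P and not P)) iff (not R or ((Q and not R) or Q))): β-rule — branch into (P implies (not P and not P)), (not R or ((Q and not R) or Q))  //  not (P implies (not P and not P)), not (not R or ((Q and not R) or Q)).
      branch 2.1 (add (P implies (not P and not P)), (not R or ((Q and not R) or Q))):
        (P implies (not P and not P)): β-rule — branch into not P  //  (not P and not P).
          branch 2.1.1 (add not P):
            (not R or ((Q and not R) or Q)): β-rule — branch into not R  //  ((Q and not R) or Q).
              branch 2.1.1.1 (add not R):
                ○ open, literals {P=false, R=false}.
              branch 2.1.1.2 (add ((Q and not R) or Q)):
                ((Q and not R) or Q): β-rule — branch into (Q and not R)  //  Q.
                  branch 2.1.1.2.1 (add (Q and not R)):
                    (Q and not R): α-rule — add Q, not R.
                    ○ open, literals {P=false, Q=true, R=false}.
                  branch 2.1.1.2.2 (add Q):
                    ○ open, literals {P=false, Q=true}.
          branch 2.1.2 (add (not P and not P)):
            (not P and not P): α-rule — add not P, not P.
            (not R or ((Q and not R) or Q)): β-rule — branch into not R  //  ((Q and not R) or Q).
              branch 2.1.2.1 (add not R):
                ○ open, literals {P=false, R=false}.
              branch 2.1.2.2 (add ((Q and not R) or Q)):
                ((Q and not R) or Q): β-rule — branch into (Q and not R)  //  Q.
                  branch 2.1.2.2.1 (add (Q and not R)):
                    (Q and not R): α-rule — add Q, not R.
                    ○ open, literals {P=false, Q=true, R=false}.
                  branch 2.1.2.2.2 (add Q):
                    ○ open, literals {P=false, Q=true}.
      branch 2.2 (add not (P implies (not P and not P)), not (not R or ((Q and not R) or Q))):
        not (P implies (not P and not P)): α-rule — add P, not (not P and not P).
        not (not R or ((Q and not R) or Q)): α-rule — add not not R, not ((Q and not R) or Q).
        not ((Q and not R) or Q): α-rule — add not (Q and not R), not Q.
        not (not P and not P): β-rule — branch into not not P  //  not not P.
          branch 2.2.1 (add not not P):
            not (Q and not R): β-rule — branch into not Q  //  not not R.
              branch 2.2.1.1 (add not Q):
                ○ open, literals {P=true, Q=false, R=true}.
              branch 2.2.1.2 (add not not R):
                ○ open, literals {P=true, Q=false, R=true}.
          branch 2.2.2 (add not not P):
            not (Q and not R): β-rule — branch into not Q  //  not not R.
              branch 2.2.2.1 (add not Q):
                ○ open, literals {P=true, Q=false, R=true}.
              branch 2.2.2.2 (add not not R):
                ○ open, literals {P=true, Q=false, R=true}.
0 branches closed, 11 open.
An open branch gives a countermodel: R=true (unmentioned atoms arbitrary); under it the original formula is false.

Not valid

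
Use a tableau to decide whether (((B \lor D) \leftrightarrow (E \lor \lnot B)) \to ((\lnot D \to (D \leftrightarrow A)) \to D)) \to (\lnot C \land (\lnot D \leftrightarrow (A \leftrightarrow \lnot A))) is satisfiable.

Satisfiable

Initial set: {T ((((B \lor D) \leftrightarrow (E \lor \lnot B)) \to ((\lnot D \to (D \leftrightarrow A)) \to D)) \to (\lnot C \land (\lnot D \leftrightarrow (A \leftrightarrow \lnot A))))}.
T ((((B \lor D) \leftrightarrow (E \lor \lnot B)) \to ((\lnot D \to (D \leftrightarrow A)) \to D)) \to (\lnot C \land (\lnot D \leftrightarrow (A \leftrightarrow \lnot A)))): β-rule — branch into F (((B \lor D) \leftrightarrow (E \lor \lnot B)) \to ((\lnot D \to (D \leftrightarrow A)) \to D))  //  T (\lnot C \land (\lnot D \leftrightarrow (A \leftrightarrow \lnot A))).
  branch 1 (add F (((B \lor D) \leftrightarrow (E \lor \lnot B)) \to ((\lnot D \to (D \leftrightarrow A)) \to D))):
    F (((B \lor D) \leftrightarrow (E \lor \lnot B)) \to ((\lnot D \to (D \leftrightarrow A)) \to D)): α-rule — add T ((B \lor D) \leftrightarrow (E \lor \lnot B)), F ((\lnot D \to (D \leftrightarrow A)) \to D).
    F ((\lnot D \to (D \leftrightarrow A)) \to D): α-rule — add T (\lnot D \to (D \leftrightarrow A)), F D.
    T ((B \lor D) \leftrightarrow (E \lor \lnot B)): β-rule — branch into T (B \lor D), T (E \lor \lnot B)  //  F (B \lor D), F (E \lor \lnot B).
      branch 1.1 (add T (B \lor D), T (E \lor \lnot B)):
        T (\lnot D \to (D \leftrightarrow A)): β-rule — branch into F \lnot D  //  T (D \leftrightarrow A).
          branch 1.1.1 (add F \lnot D):
            × closes — contains both D and \lnot D.
          branch 1.1.2 (add T (D \leftrightarrow A)):
            T (B \lor D): β-rule — branch into T B  //  T D.
              branch 1.1.2.1 (add T B):
                T (E \lor \lnot B): β-rule — branch into T E  //  T \lnot B.
                  branch 1.1.2.1.1 (add T E):
                    T (D \leftrightarrow A): β-rule — branch into T D, T A  //  F D, F A.
                      branch 1.1.2.1.1.1 (add T D, T A):
                        × closes — contains both D and \lnot D.
                      branch 1.1.2.1.1.2 (add F D, F A):
                        ○ open, literals {A=false, B=true, D=false, E=true}.
                  branch 1.1.2.1.2 (add T \lnot B):
                    × closes — contains both B and \lnot B.
              branch 1.1.2.2 (add T D):
                × closes — contains both D and \lnot D.
      branch 1.2 (add F (B \lor D), F (E \lor \lnot B)):
        F (B \lor D): α-rule — add F B, F D.
        F (E \lor \lnot B): α-rule — add F E, F \lnot B.
        × closes — contains both B and \lnot B.
  branch 2 (add T (\lnot C \land (\lnot D \leftrightarrow (A \leftrightarrow \lnot A)))):
    T (\lnot C \land (\lnot D \leftrightarrow (A \leftrightarrow \lnot A))): α-rule — add T \lnot C, T (\lnot D \leftrightarrow (A \leftrightarrow \lnot A)).
    T (\lnot D \leftrightarrow (A \leftrightarrow \lnot A)): β-rule — branch into T \lnot D, T (A \leftrightarrow \lnot A)  //  F \lnot D, F (A \leftrightarrow \lnot A).
      branch 2.1 (add T \lnot D, T (A \leftrightarrow \lnot A)):
        T (A \leftrightarrow \lnot A): β-rule — branch into T A, T \lnot A  //  F A, F \lnot A.
          branch 2.1.1 (add T A, T \lnot A):
            × closes — contains both A and \lnot A.
          branch 2.1.2 (add F A, F \lnot A):
            × closes — contains both A and \lnot A.
      branch 2.2 (add F \lnot D, F (A \leftrightarrow \lnot A)):
        F (A \leftrightarrow \lnot A): β-rule — branch into T A, F \lnot A  //  F A, T \lnot A.
          branch 2.2.1 (add T A, F \lnot A):
            ○ open, literals {A=true, C=false, D=true}.
          branch 2.2.2 (add F A, T \lnot A):
            ○ open, literals {A=false, C=false, D=true}.
7 branches closed, 3 open.
An open branch gives a satisfying assignment: A=false, B=true, D=false, E=true.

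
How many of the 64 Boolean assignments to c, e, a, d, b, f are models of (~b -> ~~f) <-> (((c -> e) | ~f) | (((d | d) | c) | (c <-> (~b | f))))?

48

Initial set: {T ((~b -> ~~f) <-> (((c -> e) | ~f) | (((d | d) | c) | (c <-> (~b | f)))))}.
T ((~b -> ~~f) <-> (((c -> e) | ~f) | (((d | d) | c) | (c <-> (~b | f))))): β-rule — branch into T (~b -> ~~f), T (((c -> e) | ~f) | (((d | d) | c) | (c <-> (~b | f))))  //  F (~b -> ~~f), F (((c -> e) | ~f) | (((d | d) | c) | (c <-> (~b | f)))).
  branch 1 (add T (~b -> ~~f), T (((c -> e) | ~f) | (((d | d) | c) | (c <-> (~b | f))))):
    T (~b -> ~~f): β-rule — branch into F ~b  //  T ~~f.
      branch 1.1 (add F ~b):
        T (((c -> e) | ~f) | (((d | d) | c) | (c <-> (~b | f)))): β-rule — branch into T ((c -> e) | ~f)  //  T (((d | d) | c) | (c <-> (~b | f))).
          branch 1.1.1 (add T ((c -> e) | ~f)):
            T ((c -> e) | ~f): β-rule — branch into T (c -> e)  //  T ~f.
              branch 1.1.1.1 (add T (c -> e)):
                T (c -> e): β-rule — branch into F c  //  T e.
                  branch 1.1.1.1.1 (add F c):
                    ○ open, literals {b=1, c=0}.
                  branch 1.1.1.1.2 (add T e):
                    ○ open, literals {b=1, e=1}.
              branch 1.1.1.2 (add T ~f):
                ○ open, literals {b=1, f=0}.
          branch 1.1.2 (add T (((d | d) | c) | (c <-> (~b | f)))):
            T (((d | d) | c) | (c <-> (~b | f))): β-rule — branch into T ((d | d) | c)  //  T (c <-> (~b | f)).
              branch 1.1.2.1 (add T ((d | d) | c)):
                T ((d | d) | c): β-rule — branch into T (d | d)  //  T c.
                  branch 1.1.2.1.1 (add T (d | d)):
                    T (d | d): β-rule — branch into T d  //  T d.
                      branch 1.1.2.1.1.1 (add T d):
                        ○ open, literals {b=1, d=1}.
                      branch 1.1.2.1.1.2 (add T d):
                        ○ open, literals {b=1, d=1}.
                  branch 1.1.2.1.2 (add T c):
                    ○ open, literals {b=1, c=1}.
              branch 1.1.2.2 (add T (c <-> (~b | f))):
                T (c <-> (~b | f)): β-rule — branch into T c, T (~b | f)  //  F c, F (~b | f).
                  branch 1.1.2.2.1 (add T c, T (~b | f)):
                    T (~b | f): β-rule — branch into T ~b  //  T f.
                      branch 1.1.2.2.1.1 (add T ~b):
                        × closes — contains both b and ~b.
                      branch 1.1.2.2.1.2 (add T f):
                        ○ open, literals {b=1, c=1, f=1}.
                  branch 1.1.2.2.2 (add F c, F (~b | f)):
                    F (~b | f): α-rule — add F ~b, F f.
                    ○ open, literals {b=1, c=0, f=0}.
      branch 1.2 (add T ~~f):
        T ~~f: drop double negation, giving T f.
        T (((c -> e) | ~f) | (((d | d) | c) | (c <-> (~b | f)))): β-rule — branch into T ((c -> e) | ~f)  //  T (((d | d) | c) | (c <-> (~b | f))).
          branch 1.2.1 (add T ((c -> e) | ~f)):
            T ((c -> e) | ~f): β-rule — branch into T (c -> e)  //  T ~f.
              branch 1.2.1.1 (add T (c -> e)):
                T (c -> e): β-rule — branch into F c  //  T e.
                  branch 1.2.1.1.1 (add F c):
                    ○ open, literals {c=0, f=1}.
                  branch 1.2.1.1.2 (add T e):
                    ○ open, literals {e=1, f=1}.
              branch 1.2.1.2 (add T ~f):
                × closes — contains both f and ~f.
          branch 1.2.2 (add T (((d | d) | c) | (c <-> (~b | f)))):
            T (((d | d) | c) | (c <-> (~b | f))): β-rule — branch into T ((d | d) | c)  //  T (c <-> (~b | f)).
              branch 1.2.2.1 (add T ((d | d) | c)):
                T ((d | d) | c): β-rule — branch into T (d | d)  //  T c.
                  branch 1.2.2.1.1 (add T (d | d)):
                    T (d | d): β-rule — branch into T d  //  T d.
                      branch 1.2.2.1.1.1 (add T d):
                        ○ open, literals {d=1, f=1}.
                      branch 1.2.2.1.1.2 (add T d):
                        ○ open, literals {d=1, f=1}.
                  branch 1.2.2.1.2 (add T c):
                    ○ open, literals {c=1, f=1}.
              branch 1.2.2.2 (add T (c <-> (~b | f))):
                T (c <-> (~b | f)): β-rule — branch into T c, T (~b | f)  //  F c, F (~b | f).
                  branch 1.2.2.2.1 (add T c, T (~b | f)):
                    T (~b | f): β-rule — branch into T ~b  //  T f.
                      branch 1.2.2.2.1.1 (add T ~b):
                        ○ open, literals {b=0, c=1, f=1}.
                      branch 1.2.2.2.1.2 (add T f):
                        ○ open, literals {c=1, f=1}.
                  branch 1.2.2.2.2 (add F c, F (~b | f)):
                    F (~b | f): α-rule — add F ~b, F f.
                    × closes — contains both f and ~f.
  branch 2 (add F (~b -> ~~f), F (((c -> e) | ~f) | (((d | d) | c) | (c <-> (~b | f))))):
    F (~b -> ~~f): α-rule — add T ~b, F ~~f.
    F (((c -> e) | ~f) | (((d | d) | c) | (c <-> (~b | f)))): α-rule — add F ((c -> e) | ~f), F (((d | d) | c) | (c <-> (~b | f))).
    F ~~f: drop double negation, giving F f.
    F ((c -> e) | ~f): α-rule — add F (c -> e), F ~f.
    × closes — contains both f and ~f.
4 branches closed, 15 open.
Each open branch fixes some atoms; the unmentioned ones are free. Counting distinct full assignments: branch {b=1, c=0} (e, a, d, f) contributes 16 new; branch {b=1, e=1} (c, a, d, f) contributes 8 new; branch {b=1, f=0} (c, e, a, d) contributes 4 new; branch {b=1, d=1} (c, e, a, f) contributes 2 new; branch {b=1, d=1} (c, e, a, f) contributes 0 new; branch {b=1, c=1} (e, a, d, f) contributes 2 new; branch {b=1, c=1, f=1} (e, a, d) contributes 0 new; branch {b=1, c=0, f=0} (e, a, d) contributes 0 new; branch {c=0, f=1} (e, a, d, b) contributes 8 new; branch {e=1, f=1} (c, a, d, b) contributes 4 new; branch {d=1, f=1} (c, e, a, b) contributes 2 new; branch {d=1, f=1} (c, e, a, b) contributes 0 new; branch {c=1, f=1} (e, a, d, b) contributes 2 new; branch {b=0, c=1, f=1} (e, a, d) contributes 0 new; branch {c=1, f=1} (e, a, d, b) contributes 0 new. Total: 48.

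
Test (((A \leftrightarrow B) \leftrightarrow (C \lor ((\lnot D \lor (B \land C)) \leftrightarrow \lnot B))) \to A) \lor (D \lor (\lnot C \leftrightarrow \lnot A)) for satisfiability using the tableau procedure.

Initial set: {((((A \leftrightarrow B) \leftrightarrow (C \lor ((\lnot D \lor (B \land C)) \leftrightarrow \lnot B))) \to A) \lor (D \lor (\lnot C \leftrightarrow \lnot A)))}.
((((A \leftrightarrow B) \leftrightarrow (C \lor ((\lnot D \lor (B \land C)) \leftrightarrow \lnot B))) \to A) \lor (D \lor (\lnot C \leftrightarrow \lnot A))): β-rule — branch into (((A \leftrightarrow B) \leftrightarrow (C \lor ((\lnot D \lor (B \land C)) \leftrightarrow \lnot B))) \to A)  //  (D \lor (\lnot C \leftrightarrow \lnot A)).
  branch 1 (add (((A \leftrightarrow B) \leftrightarrow (C \lor ((\lnot D \lor (B \land C)) \leftrightarrow \lnot B))) \to A)):
    (((A \leftrightarrow B) \leftrightarrow (C \lor ((\lnot D \lor (B \land C)) \leftrightarrow \lnot B))) \to A): β-rule — branch into \lnot ((A \leftrightarrow B) \leftrightarrow (C \lor ((\lnot D \lor (B \land C)) \leftrightarrow \lnot B)))  //  A.
      branch 1.1 (add \lnot ((A \leftrightarrow B) \leftrightarrow (C \lor ((\lnot D \lor (B \land C)) \leftrightarrow \lnot B)))):
        \lnot ((A \leftrightarrow B) \leftrightarrow (C \lor ((\lnot D \lor (B \land C)) \leftrightarrow \lnot B))): β-rule — branch into (A \leftrightarrow B), \lnot (C \lor ((\lnot D \lor (B \land C)) \leftrightarrow \lnot B))  //  \lnot (A \leftrightarrow B), (C \lor ((\lnot D \lor (B \land C)) \leftrightarrow \lnot B)).
          branch 1.1.1 (add (A \leftrightarrow B), \lnot (C \lor ((\lnot D \lor (B \land C)) \leftrightarrow \lnot B))):
            \lnot (C \lor ((\lnot D \lor (B \land C)) \leftrightarrow \lnot B)): α-rule — add \lnot C, \lnot ((\lnot D \lor (B \land C)) \leftrightarrow \lnot B).
            (A \leftrightarrow B): β-rule — branch into A, B  //  \lnot A, \lnot B.
              branch 1.1.1.1 (add A, B):
                \lnot ((\lnot D \lor (B \land C)) \leftrightarrow \lnot B): β-rule — branch into (\lnot D \lor (B \land C)), \lnot \lnot B  //  \lnot (\lnot D \lor (B \land C)), \lnot B.
                  branch 1.1.1.1.1 (add (\lnot D \lor (B \land C)), \lnot \lnot B):
                    (\lnot D \lor (B \land C)): β-rule — branch into \lnot D  //  (B \land C).
                      branch 1.1.1.1.1.1 (add \lnot D):
                        ○ open, literals {A=1, B=1, C=0, D=0}.
                      branch 1.1.1.1.1.2 (add (B \land C)):
                        (B \land C): α-rule — add B, C.
                        × closes — contains both C and \lnot C.
                  branch 1.1.1.1.2 (add \lnot (\lnot D \lor (B \land C)), \lnot B):
                    × closes — contains both B and \lnot B.
              branch 1.1.1.2 (add \lnot A, \lnot B):
                \lnot ((\lnot D \lor (B \land C)) \leftrightarrow \lnot B): β-rule — branch into (\lnot D \lor (B \land C)), \lnot \lnot B  //  \lnot (\lnot D \lor (B \land C)), \lnot B.
                  branch 1.1.1.2.1 (add (\lnot D \lor (B \land C)), \lnot \lnot B):
                    × closes — contains both B and \lnot B.
                  branch 1.1.1.2.2 (add \lnot (\lnot D \lor (B \land C)), \lnot B):
                    \lnot (\lnot D \lor (B \land C)): α-rule — add \lnot \lnot D, \lnot (B \land C).
                    \lnot (B \land C): β-rule — branch into \lnot B  //  \lnot C.
                      branch 1.1.1.2.2.1 (add \lnot B):
                        ○ open, literals {A=0, B=0, C=0, D=1}.
                      branch 1.1.1.2.2.2 (add \lnot C):
                        ○ open, literals {A=0, B=0, C=0, D=1}.
          branch 1.1.2 (add \lnot (A \leftrightarrow B), (C \lor ((\lnot D \lor (B \land C)) \leftrightarrow \lnot B))):
            \lnot (A \leftrightarrow B): β-rule — branch into A, \lnot B  //  \lnot A, B.
              branch 1.1.2.1 (add A, \lnot B):
                (C \lor ((\lnot D \lor (B \land C)) \leftrightarrow \lnot B)): β-rule — branch into C  //  ((\lnot D \lor (B \land C)) \leftrightarrow \lnot B).
                  branch 1.1.2.1.1 (add C):
                    ○ open, literals {A=1, B=0, C=1}.
                  branch 1.1.2.1.2 (add ((\lnot D \lor (B \land C)) \leftrightarrow \lnot B)):
                    ((\lnot D \lor (B \land C)) \leftrightarrow \lnot B): β-rule — branch into (\lnot D \lor (B \land C)), \lnot B  //  \lnot (\lnot D \lor (B \land C)), \lnot \lnot B.
                      branch 1.1.2.1.2.1 (add (\lnot D \lor (B \land C)), \lnot B):
                        (\lnot D \lor (B \land C)): β-rule — branch into \lnot D  //  (B \land C).
                          branch 1.1.2.1.2.1.1 (add \lnot D):
                            ○ open, literals {A=1, B=0, D=0}.
                          branch 1.1.2.1.2.1.2 (add (B \land C)):
                            (B \land C): α-rule — add B, C.
                            × closes — contains both B and \lnot B.
                      branch 1.1.2.1.2.2 (add \lnot (\lnot D \lor (B \land C)), \lnot \lnot B):
                        × closes — contains both B and \lnot B.
              branch 1.1.2.2 (add \lnot A, B):
                (C \lor ((\lnot D \lor (B \land C)) \leftrightarrow \lnot B)): β-rule — branch into C  //  ((\lnot D \lor (B \land C)) \leftrightarrow \lnot B).
                  branch 1.1.2.2.1 (add C):
                    ○ open, literals {A=0, B=1, C=1}.
                  branch 1.1.2.2.2 (add ((\lnot D \lor (B \land C)) \leftrightarrow \lnot B)):
                    ((\lnot D \lor (B \land C)) \leftrightarrow \lnot B): β-rule — branch into (\lnot D \lor (B \land C)), \lnot B  //  \lnot (\lnot D \lor (B \land C)), \lnot \lnot B.
                      branch 1.1.2.2.2.1 (add (\lnot D \lor (B \land C)), \lnot B):
                        × closes — contains both B and \lnot B.
                      branch 1.1.2.2.2.2 (add \lnot (\lnot D \lor (B \land C)), \lnot \lnot B):
                        \lnot (\lnot D \lor (B \land C)): α-rule — add \lnot \lnot D, \lnot (B \land C).
                        \lnot (B \land C): β-rule — branch into \lnot B  //  \lnot C.
                          branch 1.1.2.2.2.2.1 (add \lnot B):
                            × closes — contains both B and \lnot B.
                          branch 1.1.2.2.2.2.2 (add \lnot C):
                            ○ open, literals {A=0, B=1, C=0, D=1}.
      branch 1.2 (add A):
        ○ open, literals {A=1}.
  branch 2 (add (D \lor (\lnot C \leftrightarrow \lnot A))):
    (D \lor (\lnot C \leftrightarrow \lnot A)): β-rule — branch into D  //  (\lnot C \leftrightarrow \lnot A).
      branch 2.1 (add D):
        ○ open, literals {D=1}.
      branch 2.2 (add (\lnot C \leftrightarrow \lnot A)):
        (\lnot C \leftrightarrow \lnot A): β-rule — branch into \lnot C, \lnot A  //  \lnot \lnot C, \lnot \lnot A.
          branch 2.2.1 (add \lnot C, \lnot A):
            ○ open, literals {A=0, C=0}.
          branch 2.2.2 (add \lnot \lnot C, \lnot \lnot A):
            ○ open, literals {A=1, C=1}.
7 branches closed, 11 open.
An open branch gives a satisfying assignment: A=1, B=1, C=0, D=0.

Satisfiable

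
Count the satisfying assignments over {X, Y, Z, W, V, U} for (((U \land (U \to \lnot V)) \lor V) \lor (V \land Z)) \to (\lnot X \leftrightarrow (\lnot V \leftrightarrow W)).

40

Initial set: {((((U \land (U \to \lnot V)) \lor V) \lor (V \land Z)) \to (\lnot X \leftrightarrow (\lnot V \leftrightarrow W)))}.
((((U \land (U \to \lnot V)) \lor V) \lor (V \land Z)) \to (\lnot X \leftrightarrow (\lnot V \leftrightarrow W))): β-rule — branch into \lnot (((U \land (U \to \lnot V)) \lor V) \lor (V \land Z))  //  (\lnot X \leftrightarrow (\lnot V \leftrightarrow W)).
  branch 1 (add \lnot (((U \land (U \to \lnot V)) \lor V) \lor (V \land Z))):
    \lnot (((U \land (U \to \lnot V)) \lor V) \lor (V \land Z)): α-rule — add \lnot ((U \land (U \to \lnot V)) \lor V), \lnot (V \land Z).
    \lnot ((U \land (U \to \lnot V)) \lor V): α-rule — add \lnot (U \land (U \to \lnot V)), \lnot V.
    \lnot (V \land Z): β-rule — branch into \lnot V  //  \lnot Z.
      branch 1.1 (add \lnot V):
        \lnot (U \land (U \to \lnot V)): β-rule — branch into \lnot U  //  \lnot (U \to \lnot V).
          branch 1.1.1 (add \lnot U):
            ○ open, literals {U=F, V=F}.
          branch 1.1.2 (add \lnot (U \to \lnot V)):
            \lnot (U \to \lnot V): α-rule — add U, \lnot \lnot V.
            × closes — contains both V and \lnot V.
      branch 1.2 (add \lnot Z):
        \lnot (U \land (U \to \lnot V)): β-rule — branch into \lnot U  //  \lnot (U \to \lnot V).
          branch 1.2.1 (add \lnot U):
            ○ open, literals {U=F, V=F, Z=F}.
          branch 1.2.2 (add \lnot (U \to \lnot V)):
            \lnot (U \to \lnot V): α-rule — add U, \lnot \lnot V.
            × closes — contains both V and \lnot V.
  branch 2 (add (\lnot X \leftrightarrow (\lnot V \leftrightarrow W))):
    (\lnot X \leftrightarrow (\lnot V \leftrightarrow W)): β-rule — branch into \lnot X, (\lnot V \leftrightarrow W)  //  \lnot \lnot X, \lnot (\lnot V \leftrightarrow W).
      branch 2.1 (add \lnot X, (\lnot V \leftrightarrow W)):
        (\lnot V \leftrightarrow W): β-rule — branch into \lnot V, W  //  \lnot \lnot V, \lnot W.
          branch 2.1.1 (add \lnot V, W):
            ○ open, literals {V=F, W=T, X=F}.
          branch 2.1.2 (add \lnot \lnot V, \lnot W):
            ○ open, literals {V=T, W=F, X=F}.
      branch 2.2 (add \lnot \lnot X, \lnot (\lnot V \leftrightarrow W)):
        \lnot (\lnot V \leftrightarrow W): β-rule — branch into \lnot V, \lnot W  //  \lnot \lnot V, W.
          branch 2.2.1 (add \lnot V, \lnot W):
            ○ open, literals {V=F, W=F, X=T}.
          branch 2.2.2 (add \lnot \lnot V, W):
            ○ open, literals {V=T, W=T, X=T}.
2 branches closed, 6 open.
Each open branch fixes some atoms; the unmentioned ones are free. Counting distinct full assignments: branch {U=F, V=F} (X, Y, Z, W) contributes 16 new; branch {U=F, V=F, Z=F} (X, Y, W) contributes 0 new; branch {V=F, W=T, X=F} (Y, Z, U) contributes 4 new; branch {V=T, W=F, X=F} (Y, Z, U) contributes 8 new; branch {V=F, W=F, X=T} (Y, Z, U) contributes 4 new; branch {V=T, W=T, X=T} (Y, Z, U) contributes 8 new. Total: 40.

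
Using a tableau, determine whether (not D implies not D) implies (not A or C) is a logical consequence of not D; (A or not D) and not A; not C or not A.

Initial set: {not D; ((A or not D) and not A); (not C or not A); not ((not D implies not D) implies (not A or C))}.
((A or not D) and not A): α-rule — add (A or not D), not A.
not ((not D implies not D) implies (not A or C)): α-rule — add (not D implies not D), not (not A or C).
not (not A or C): α-rule — add not not A, not C.
× closes — contains both A and not A.
All 1 branch closes.
Every branch closed, so the premises entail the conclusion.

Yes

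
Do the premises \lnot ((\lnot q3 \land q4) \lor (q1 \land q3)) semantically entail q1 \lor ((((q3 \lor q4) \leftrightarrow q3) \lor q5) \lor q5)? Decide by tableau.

Yes

Initial set: {T \lnot ((\lnot q3 \land q4) \lor (q1 \land q3)); F (q1 \lor ((((q3 \lor q4) \leftrightarrow q3) \lor q5) \lor q5))}.
T \lnot ((\lnot q3 \land q4) \lor (q1 \land q3)): α-rule — add F (\lnot q3 \land q4), F (q1 \land q3).
F (q1 \lor ((((q3 \lor q4) \leftrightarrow q3) \lor q5) \lor q5)): α-rule — add F q1, F ((((q3 \lor q4) \leftrightarrow q3) \lor q5) \lor q5).
F ((((q3 \lor q4) \leftrightarrow q3) \lor q5) \lor q5): α-rule — add F (((q3 \lor q4) \leftrightarrow q3) \lor q5), F q5.
F (((q3 \lor q4) \leftrightarrow q3) \lor q5): α-rule — add F ((q3 \lor q4) \leftrightarrow q3), F q5.
F (\lnot q3 \land q4): β-rule — branch into F \lnot q3  //  F q4.
  branch 1 (add F \lnot q3):
    F (q1 \land q3): β-rule — branch into F q1  //  F q3.
      branch 1.1 (add F q1):
        F ((q3 \lor q4) \leftrightarrow q3): β-rule — branch into T (q3 \lor q4), F q3  //  F (q3 \lor q4), T q3.
          branch 1.1.1 (add T (q3 \lor q4), F q3):
            × closes — contains both q3 and \lnot q3.
          branch 1.1.2 (add F (q3 \lor q4), T q3):
            F (q3 \lor q4): α-rule — add F q3, F q4.
            × closes — contains both q3 and \lnot q3.
      branch 1.2 (add F q3):
        × closes — contains both q3 and \lnot q3.
  branch 2 (add F q4):
    F (q1 \land q3): β-rule — branch into F q1  //  F q3.
      branch 2.1 (add F q1):
        F ((q3 \lor q4) \leftrightarrow q3): β-rule — branch into T (q3 \lor q4), F q3  //  F (q3 \lor q4), T q3.
          branch 2.1.1 (add T (q3 \lor q4), F q3):
            T (q3 \lor q4): β-rule — branch into T q3  //  T q4.
              branch 2.1.1.1 (add T q3):
                × closes — contains both q3 and \lnot q3.
              branch 2.1.1.2 (add T q4):
                × closes — contains both q4 and \lnot q4.
          branch 2.1.2 (add F (q3 \lor q4), T q3):
            F (q3 \lor q4): α-rule — add F q3, F q4.
            × closes — contains both q3 and \lnot q3.
      branch 2.2 (add F q3):
        F ((q3 \lor q4) \leftrightarrow q3): β-rule — branch into T (q3 \lor q4), F q3  //  F (q3 \lor q4), T q3.
          branch 2.2.1 (add T (q3 \lor q4), F q3):
            T (q3 \lor q4): β-rule — branch into T q3  //  T q4.
              branch 2.2.1.1 (add T q3):
                × closes — contains both q3 and \lnot q3.
              branch 2.2.1.2 (add T q4):
                × closes — contains both q4 and \lnot q4.
          branch 2.2.2 (add F (q3 \lor q4), T q3):
            × closes — contains both q3 and \lnot q3.
All 9 branches close.
Every branch closed, so the premises entail the conclusion.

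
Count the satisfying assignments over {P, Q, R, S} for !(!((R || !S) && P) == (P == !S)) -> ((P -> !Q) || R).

14

Initial set: {T (!(!((R || !S) && P) == (P == !S)) -> ((P -> !Q) || R))}.
T (!(!((R || !S) && P) == (P == !S)) -> ((P -> !Q) || R)): β-rule — branch into F !(!((R || !S) && P) == (P == !S))  //  T ((P -> !Q) || R).
  branch 1 (add F !(!((R || !S) && P) == (P == !S))):
    F !(!((R || !S) && P) == (P == !S)): β-rule — branch into T !((R || !S) && P), T (P == !S)  //  F !((R || !S) && P), F (P == !S).
      branch 1.1 (add T !((R || !S) && P), T (P == !S)):
        T !((R || !S) && P): β-rule — branch into F (R || !S)  //  F P.
          branch 1.1.1 (add F (R || !S)):
            F (R || !S): α-rule — add F R, F !S.
            T (P == !S): β-rule — branch into T P, T !S  //  F P, F !S.
              branch 1.1.1.1 (add T P, T !S):
                × closes — contains both S and !S.
              branch 1.1.1.2 (add F P, F !S):
                ○ open, literals {P=false, R=false, S=true}.
          branch 1.1.2 (add F P):
            T (P == !S): β-rule — branch into T P, T !S  //  F P, F !S.
              branch 1.1.2.1 (add T P, T !S):
                × closes — contains both P and !P.
              branch 1.1.2.2 (add F P, F !S):
                ○ open, literals {P=false, S=true}.
      branch 1.2 (add F !((R || !S) && P), F (P == !S)):
        F !((R || !S) && P): α-rule — add T (R || !S), T P.
        F (P == !S): β-rule — branch into T P, F !S  //  F P, T !S.
          branch 1.2.1 (add T P, F !S):
            T (R || !S): β-rule — branch into T R  //  T !S.
              branch 1.2.1.1 (add T R):
                ○ open, literals {P=true, R=true, S=true}.
              branch 1.2.1.2 (add T !S):
                × closes — contains both S and !S.
          branch 1.2.2 (add F P, T !S):
            × closes — contains both P and !P.
  branch 2 (add T ((P -> !Q) || R)):
    T ((P -> !Q) || R): β-rule — branch into T (P -> !Q)  //  T R.
      branch 2.1 (add T (P -> !Q)):
        T (P -> !Q): β-rule — branch into F P  //  T !Q.
          branch 2.1.1 (add F P):
            ○ open, literals {P=false}.
          branch 2.1.2 (add T !Q):
            ○ open, literals {Q=false}.
      branch 2.2 (add T R):
        ○ open, literals {R=true}.
4 branches closed, 6 open.
Each open branch fixes some atoms; the unmentioned ones are free. Counting distinct full assignments: branch {P=false, R=false, S=true} (Q) contributes 2 new; branch {P=false, S=true} (Q, R) contributes 2 new; branch {P=true, R=true, S=true} (Q) contributes 2 new; branch {P=false} (Q, R, S) contributes 4 new; branch {Q=false} (P, R, S) contributes 3 new; branch {R=true} (P, Q, S) contributes 1 new. Total: 14.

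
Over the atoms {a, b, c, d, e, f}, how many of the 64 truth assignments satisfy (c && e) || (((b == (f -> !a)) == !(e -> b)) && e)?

20

Initial set: {T ((c && e) || (((b == (f -> !a)) == !(e -> b)) && e))}.
T ((c && e) || (((b == (f -> !a)) == !(e -> b)) && e)): β-rule — branch into T (c && e)  //  T (((b == (f -> !a)) == !(e -> b)) && e).
  branch 1 (add T (c && e)):
    T (c && e): α-rule — add T c, T e.
    ○ open, literals {c=T, e=T}.
  branch 2 (add T (((b == (f -> !a)) == !(e -> b)) && e)):
    T (((b == (f -> !a)) == !(e -> b)) && e): α-rule — add T ((b == (f -> !a)) == !(e -> b)), T e.
    T ((b == (f -> !a)) == !(e -> b)): β-rule — branch into T (b == (f -> !a)), T !(e -> b)  //  F (b == (f -> !a)), F !(e -> b).
      branch 2.1 (add T (b == (f -> !a)), T !(e -> b)):
        T !(e -> b): α-rule — add T e, F b.
        T (b == (f -> !a)): β-rule — branch into T b, T (f -> !a)  //  F b, F (f -> !a).
          branch 2.1.1 (add T b, T (f -> !a)):
            × closes — contains both b and !b.
          branch 2.1.2 (add F b, F (f -> !a)):
            F (f -> !a): α-rule — add T f, F !a.
            ○ open, literals {a=T, b=F, e=T, f=T}.
      branch 2.2 (add F (b == (f -> !a)), F !(e -> b)):
        F (b == (f -> !a)): β-rule — branch into T b, F (f -> !a)  //  F b, T (f -> !a).
          branch 2.2.1 (add T b, F (f -> !a)):
            F (f -> !a): α-rule — add T f, F !a.
            F !(e -> b): β-rule — branch into F e  //  T b.
              branch 2.2.1.1 (add F e):
                × closes — contains both e and !e.
              branch 2.2.1.2 (add T b):
                ○ open, literals {a=T, b=T, e=T, f=T}.
          branch 2.2.2 (add F b, T (f -> !a)):
            F !(e -> b): β-rule — branch into F e  //  T b.
              branch 2.2.2.1 (add F e):
                × closes — contains both e and !e.
              branch 2.2.2.2 (add T b):
                × closes — contains both b and !b.
4 branches closed, 3 open.
Each open branch fixes some atoms; the unmentioned ones are free. Counting distinct full assignments: branch {c=T, e=T} (a, b, d, f) contributes 16 new; branch {a=T, b=F, e=T, f=T} (c, d) contributes 2 new; branch {a=T, b=T, e=T, f=T} (c, d) contributes 2 new. Total: 20.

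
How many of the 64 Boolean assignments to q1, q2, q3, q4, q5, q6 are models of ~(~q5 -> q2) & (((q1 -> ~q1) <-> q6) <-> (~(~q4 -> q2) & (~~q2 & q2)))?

Initial set: {(~(~q5 -> q2) & (((q1 -> ~q1) <-> q6) <-> (~(~q4 -> q2) & (~~q2 & q2))))}.
(~(~q5 -> q2) & (((q1 -> ~q1) <-> q6) <-> (~(~q4 -> q2) & (~~q2 & q2)))): α-rule — add ~(~q5 -> q2), (((q1 -> ~q1) <-> q6) <-> (~(~q4 -> q2) & (~~q2 & q2))).
~(~q5 -> q2): α-rule — add ~q5, ~q2.
(((q1 -> ~q1) <-> q6) <-> (~(~q4 -> q2) & (~~q2 & q2))): β-rule — branch into ((q1 -> ~q1) <-> q6), (~(~q4 -> q2) & (~~q2 & q2))  //  ~((q1 -> ~q1) <-> q6), ~(~(~q4 -> q2) & (~~q2 & q2)).
  branch 1 (add ((q1 -> ~q1) <-> q6), (~(~q4 -> q2) & (~~q2 & q2))):
    (~(~q4 -> q2) & (~~q2 & q2)): α-rule — add ~(~q4 -> q2), (~~q2 & q2).
    ~(~q4 -> q2): α-rule — add ~q4, ~q2.
    (~~q2 & q2): α-rule — add ~~q2, q2.
    × closes — contains both q2 and ~q2.
  branch 2 (add ~((q1 -> ~q1) <-> q6), ~(~(~q4 -> q2) & (~~q2 & q2))):
    ~((q1 -> ~q1) <-> q6): β-rule — branch into (q1 -> ~q1), ~q6  //  ~(q1 -> ~q1), q6.
      branch 2.1 (add (q1 -> ~q1), ~q6):
        ~(~(~q4 -> q2) & (~~q2 & q2)): β-rule — branch into ~~(~q4 -> q2)  //  ~(~~q2 & q2).
          branch 2.1.1 (add ~~(~q4 -> q2)):
            (q1 -> ~q1): β-rule — branch into ~q1  //  ~q1.
              branch 2.1.1.1 (add ~q1):
                ~~(~q4 -> q2): β-rule — branch into ~~q4  //  q2.
                  branch 2.1.1.1.1 (add ~~q4):
                    ○ open, literals {q1=false, q2=false, q4=true, q5=false, q6=false}.
                  branch 2.1.1.1.2 (add q2):
                    × closes — contains both q2 and ~q2.
              branch 2.1.1.2 (add ~q1):
                ~~(~q4 -> q2): β-rule — branch into ~~q4  //  q2.
                  branch 2.1.1.2.1 (add ~~q4):
                    ○ open, literals {q1=false, q2=false, q4=true, q5=false, q6=false}.
                  branch 2.1.1.2.2 (add q2):
                    × closes — contains both q2 and ~q2.
          branch 2.1.2 (add ~(~~q2 & q2)):
            (q1 -> ~q1): β-rule — branch into ~q1  //  ~q1.
              branch 2.1.2.1 (add ~q1):
                ~(~~q2 & q2): β-rule — branch into ~~~q2  //  ~q2.
                  branch 2.1.2.1.1 (add ~~~q2):
                    ~~~q2: drop double negation, giving ~q2.
                    ○ open, literals {q1=false, q2=false, q5=false, q6=false}.
                  branch 2.1.2.1.2 (add ~q2):
                    ○ open, literals {q1=false, q2=false, q5=false, q6=false}.
              branch 2.1.2.2 (add ~q1):
                ~(~~q2 & q2): β-rule — branch into ~~~q2  //  ~q2.
                  branch 2.1.2.2.1 (add ~~~q2):
                    ~~~q2: drop double negation, giving ~q2.
                    ○ open, literals {q1=false, q2=false, q5=false, q6=false}.
                  branch 2.1.2.2.2 (add ~q2):
                    ○ open, literals {q1=false, q2=false, q5=false, q6=false}.
      branch 2.2 (add ~(q1 -> ~q1), q6):
        ~(q1 -> ~q1): α-rule — add q1, ~~q1.
        ~(~(~q4 -> q2) & (~~q2 & q2)): β-rule — branch into ~~(~q4 -> q2)  //  ~(~~q2 & q2).
          branch 2.2.1 (add ~~(~q4 -> q2)):
            ~~(~q4 -> q2): β-rule — branch into ~~q4  //  q2.
              branch 2.2.1.1 (add ~~q4):
                ○ open, literals {q1=true, q2=false, q4=true, q5=false, q6=true}.
              branch 2.2.1.2 (add q2):
                × closes — contains both q2 and ~q2.
          branch 2.2.2 (add ~(~~q2 & q2)):
            ~(~~q2 & q2): β-rule — branch into ~~~q2  //  ~q2.
              branch 2.2.2.1 (add ~~~q2):
                ~~~q2: drop double negation, giving ~q2.
                ○ open, literals {q1=true, q2=false, q5=false, q6=true}.
              branch 2.2.2.2 (add ~q2):
                ○ open, literals {q1=true, q2=false, q5=false, q6=true}.
4 branches closed, 9 open.
Each open branch fixes some atoms; the unmentioned ones are free. Counting distinct full assignments: branch {q1=false, q2=false, q4=true, q5=false, q6=false} (q3) contributes 2 new; branch {q1=false, q2=false, q4=true, q5=false, q6=false} (q3) contributes 0 new; branch {q1=false, q2=false, q5=false, q6=false} (q3, q4) contributes 2 new; branch {q1=false, q2=false, q5=false, q6=false} (q3, q4) contributes 0 new; branch {q1=false, q2=false, q5=false, q6=false} (q3, q4) contributes 0 new; branch {q1=false, q2=false, q5=false, q6=false} (q3, q4) contributes 0 new; branch {q1=true, q2=false, q4=true, q5=false, q6=true} (q3) contributes 2 new; branch {q1=true, q2=false, q5=false, q6=true} (q3, q4) contributes 2 new; branch {q1=true, q2=false, q5=false, q6=true} (q3, q4) contributes 0 new. Total: 8.

8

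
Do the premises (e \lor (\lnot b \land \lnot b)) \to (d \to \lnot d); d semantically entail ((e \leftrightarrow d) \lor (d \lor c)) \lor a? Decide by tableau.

Yes

Initial set: {((e \lor (\lnot b \land \lnot b)) \to (d \to \lnot d)); d; \lnot (((e \leftrightarrow d) \lor (d \lor c)) \lor a)}.
\lnot (((e \leftrightarrow d) \lor (d \lor c)) \lor a): α-rule — add \lnot ((e \leftrightarrow d) \lor (d \lor c)), \lnot a.
\lnot ((e \leftrightarrow d) \lor (d \lor c)): α-rule — add \lnot (e \leftrightarrow d), \lnot (d \lor c).
\lnot (d \lor c): α-rule — add \lnot d, \lnot c.
× closes — contains both d and \lnot d.
All 1 branch closes.
Every branch closed, so the premises entail the conclusion.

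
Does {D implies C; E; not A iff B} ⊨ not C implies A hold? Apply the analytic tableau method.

Initial set: {(D implies C); E; (not A iff B); not (not C implies A)}.
not (not C implies A): α-rule — add not C, not A.
(D implies C): β-rule — branch into not D  //  C.
  branch 1 (add not D):
    (not A iff B): β-rule — branch into not A, B  //  not not A, not B.
      branch 1.1 (add not A, B):
        ○ open, literals {A=false, B=true, C=false, D=false, E=true}.
      branch 1.2 (add not not A, not B):
        × closes — contains both A and not A.
  branch 2 (add C):
    × closes — contains both C and not C.
2 branches closed, 1 open.
An open branch gives a countermodel: A=false, B=true, C=false, D=false, E=true (unmentioned atoms arbitrary); the premises hold there but the conclusion fails.

No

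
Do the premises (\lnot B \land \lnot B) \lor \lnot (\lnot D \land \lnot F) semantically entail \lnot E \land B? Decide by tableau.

No

Initial set: {((\lnot B \land \lnot B) \lor \lnot (\lnot D \land \lnot F)); \lnot (\lnot E \land B)}.
((\lnot B \land \lnot B) \lor \lnot (\lnot D \land \lnot F)): β-rule — branch into (\lnot B \land \lnot B)  //  \lnot (\lnot D \land \lnot F).
  branch 1 (add (\lnot B \land \lnot B)):
    (\lnot B \land \lnot B): α-rule — add \lnot B, \lnot B.
    \lnot (\lnot E \land B): β-rule — branch into \lnot \lnot E  //  \lnot B.
      branch 1.1 (add \lnot \lnot E):
        ○ open, literals {B=false, E=true}.
      branch 1.2 (add \lnot B):
        ○ open, literals {B=false}.
  branch 2 (add \lnot (\lnot D \land \lnot F)):
    \lnot (\lnot E \land B): β-rule — branch into \lnot \lnot E  //  \lnot B.
      branch 2.1 (add \lnot \lnot E):
        \lnot (\lnot D \land \lnot F): β-rule — branch into \lnot \lnot D  //  \lnot \lnot F.
          branch 2.1.1 (add \lnot \lnot D):
            ○ open, literals {D=true, E=true}.
          branch 2.1.2 (add \lnot \lnot F):
            ○ open, literals {E=true, F=true}.
      branch 2.2 (add \lnot B):
        \lnot (\lnot D \land \lnot F): β-rule — branch into \lnot \lnot D  //  \lnot \lnot F.
          branch 2.2.1 (add \lnot \lnot D):
            ○ open, literals {B=false, D=true}.
          branch 2.2.2 (add \lnot \lnot F):
            ○ open, literals {B=false, F=true}.
0 branches closed, 6 open.
An open branch gives a countermodel: B=false, E=true (unmentioned atoms arbitrary); the premises hold there but the conclusion fails.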